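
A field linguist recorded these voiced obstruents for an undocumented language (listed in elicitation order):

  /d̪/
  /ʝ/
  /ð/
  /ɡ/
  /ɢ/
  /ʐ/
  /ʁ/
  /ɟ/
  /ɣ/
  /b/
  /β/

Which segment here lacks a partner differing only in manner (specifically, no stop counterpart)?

/ʐ/

Bilabial: /b/ ~ /β/
Dental: /d̪/ ~ /ð/
Palatal: /ɟ/ ~ /ʝ/
Velar: /ɡ/ ~ /ɣ/
Uvular: /ɢ/ ~ /ʁ/
Retroflex: only /ʐ/ (fricative); no stop partner.
So /ʐ/ is the unpaired segment.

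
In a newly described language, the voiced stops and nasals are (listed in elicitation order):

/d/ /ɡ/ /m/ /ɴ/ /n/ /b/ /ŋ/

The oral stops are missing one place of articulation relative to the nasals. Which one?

place of articulation  oral stop  nasal   
bilabial          b         m       
alveolar          d         n       
velar             ɡ         ŋ       
uvular            —         ɴ       
Every place of articulation has an oral stop member except uvular, where /ɢ/ would be expected.

uvular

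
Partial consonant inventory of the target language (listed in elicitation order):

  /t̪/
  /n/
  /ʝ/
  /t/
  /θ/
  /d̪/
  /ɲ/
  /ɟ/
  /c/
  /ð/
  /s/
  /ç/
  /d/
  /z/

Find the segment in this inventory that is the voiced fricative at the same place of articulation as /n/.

/z/

/n/ is an alveolar nasal.
The voiced fricative at the same place is a voiced alveolar fricative — in this inventory, /z/.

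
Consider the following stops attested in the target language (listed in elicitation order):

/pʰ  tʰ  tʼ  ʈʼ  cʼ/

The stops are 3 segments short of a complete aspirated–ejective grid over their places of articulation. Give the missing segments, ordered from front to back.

Aspirated: /pʰ/ (bilabial), /tʰ/ (alveolar).
Ejective: /tʼ/ (alveolar), /ʈʼ/ (retroflex), /cʼ/ (palatal).
Gaps, from front to back: bilabial lacks ejective (/pʼ/); retroflex lacks aspirated (/ʈʰ/); palatal lacks aspirated (/cʰ/).

/pʼ/, /ʈʰ/, /cʰ/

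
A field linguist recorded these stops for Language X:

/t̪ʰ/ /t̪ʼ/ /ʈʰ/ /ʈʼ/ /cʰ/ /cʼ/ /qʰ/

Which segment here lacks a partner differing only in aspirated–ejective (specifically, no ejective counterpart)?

Dental: /t̪ʰ/ ~ /t̪ʼ/
Retroflex: /ʈʰ/ ~ /ʈʼ/
Palatal: /cʰ/ ~ /cʼ/
Uvular: only /qʰ/ (aspirated); no ejective partner.
So /qʰ/ is the unpaired segment.

/qʰ/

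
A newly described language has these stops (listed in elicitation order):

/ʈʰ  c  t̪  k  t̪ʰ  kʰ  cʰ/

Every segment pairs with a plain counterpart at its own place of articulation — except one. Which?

/ʈʰ/

Dental: /t̪/ ~ /t̪ʰ/
Palatal: /c/ ~ /cʰ/
Velar: /k/ ~ /kʰ/
Retroflex: only /ʈʰ/ (aspirated); no plain partner.
So /ʈʰ/ is the unpaired segment.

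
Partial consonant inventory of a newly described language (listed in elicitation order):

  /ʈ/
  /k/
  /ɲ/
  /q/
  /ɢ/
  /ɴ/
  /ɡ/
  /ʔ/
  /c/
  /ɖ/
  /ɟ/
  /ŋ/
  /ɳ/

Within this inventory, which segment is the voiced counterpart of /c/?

/ɟ/

/c/ is a voiceless palatal stop.
The voiced counterpart is a voiced palatal stop — in this inventory, /ɟ/.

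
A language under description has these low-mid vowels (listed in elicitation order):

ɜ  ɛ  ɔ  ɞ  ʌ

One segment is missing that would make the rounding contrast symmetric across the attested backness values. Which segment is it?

Unrounded: /ɛ/ (front), /ɜ/ (central), /ʌ/ (back).
Rounded: /ɞ/ (central), /ɔ/ (back).
The front row has no rounded member, so the gap is the front rounded vowel /œ/.

/œ/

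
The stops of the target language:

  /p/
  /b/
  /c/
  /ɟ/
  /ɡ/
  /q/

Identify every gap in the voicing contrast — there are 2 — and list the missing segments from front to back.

place of articulation  voiceless  voiced  
bilabial          p         b       
palatal           c         ɟ       
velar             —         ɡ       
uvular            q         —       
Gaps, from front to back: velar lacks voiceless (/k/); uvular lacks voiced (/ɢ/).

/k/, /ɢ/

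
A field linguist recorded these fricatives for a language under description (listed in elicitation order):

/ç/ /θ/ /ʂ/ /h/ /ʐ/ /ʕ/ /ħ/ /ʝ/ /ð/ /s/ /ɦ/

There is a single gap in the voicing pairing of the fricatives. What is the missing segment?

/z/

dental: voiceless /θ/, voiced /ð/.
alveolar: voiceless /s/, voiced —.
retroflex: voiceless /ʂ/, voiced /ʐ/.
palatal: voiceless /ç/, voiced /ʝ/.
pharyngeal: voiceless /ħ/, voiced /ʕ/.
glottal: voiceless /h/, voiced /ɦ/.
The alveolar row has no voiced member, so the gap is the voiced alveolar fricative /z/.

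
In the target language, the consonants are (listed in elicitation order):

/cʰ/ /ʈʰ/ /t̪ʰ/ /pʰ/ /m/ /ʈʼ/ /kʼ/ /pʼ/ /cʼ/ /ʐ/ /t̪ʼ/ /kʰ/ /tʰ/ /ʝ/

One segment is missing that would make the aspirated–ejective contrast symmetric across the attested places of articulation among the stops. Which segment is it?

/tʼ/

bilabial: aspirated /pʰ/, ejective /pʼ/.
dental: aspirated /t̪ʰ/, ejective /t̪ʼ/.
alveolar: aspirated /tʰ/, ejective —.
retroflex: aspirated /ʈʰ/, ejective /ʈʼ/.
palatal: aspirated /cʰ/, ejective /cʼ/.
velar: aspirated /kʰ/, ejective /kʼ/.
The alveolar row has no ejective member, so the gap is the ejective alveolar stop /tʼ/.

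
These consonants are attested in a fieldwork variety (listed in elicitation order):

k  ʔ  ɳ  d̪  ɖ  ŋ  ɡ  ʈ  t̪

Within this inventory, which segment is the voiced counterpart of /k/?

/ɡ/

/k/ is a voiceless velar stop.
The voiced counterpart is a voiced velar stop — in this inventory, /ɡ/.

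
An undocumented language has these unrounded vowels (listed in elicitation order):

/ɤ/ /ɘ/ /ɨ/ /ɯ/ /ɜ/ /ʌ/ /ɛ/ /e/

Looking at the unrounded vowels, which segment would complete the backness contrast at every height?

/i/

high: front —, central /ɨ/, back /ɯ/.
high-mid: front /e/, central /ɘ/, back /ɤ/.
low-mid: front /ɛ/, central /ɜ/, back /ʌ/.
The high row has no front member, so the gap is the high front unrounded vowel /i/.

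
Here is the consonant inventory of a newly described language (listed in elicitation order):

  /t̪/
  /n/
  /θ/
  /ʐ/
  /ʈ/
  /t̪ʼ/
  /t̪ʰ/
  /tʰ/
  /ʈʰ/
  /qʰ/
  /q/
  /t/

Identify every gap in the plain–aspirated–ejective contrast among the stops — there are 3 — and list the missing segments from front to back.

place of articulation  plain     aspirated  ejective
dental            t̪        t̪ʰ       t̪ʼ     
alveolar          t         tʰ        —       
retroflex         ʈ         ʈʰ        —       
uvular            q         qʰ        —       
Gaps, from front to back: alveolar lacks ejective (/tʼ/); retroflex lacks ejective (/ʈʼ/); uvular lacks ejective (/qʼ/).

/tʼ/, /ʈʼ/, /qʼ/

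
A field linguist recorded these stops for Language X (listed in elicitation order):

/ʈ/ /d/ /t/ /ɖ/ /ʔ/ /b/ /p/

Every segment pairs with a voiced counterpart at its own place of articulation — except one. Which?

/ʔ/

Bilabial: /p/ ~ /b/
Alveolar: /t/ ~ /d/
Retroflex: /ʈ/ ~ /ɖ/
Glottal: only /ʔ/ (voiceless); no voiced partner.
So /ʔ/ is the unpaired segment.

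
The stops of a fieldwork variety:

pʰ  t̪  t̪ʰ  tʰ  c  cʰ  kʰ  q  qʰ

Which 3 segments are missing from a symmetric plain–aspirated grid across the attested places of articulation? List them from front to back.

place of articulation  plain     aspirated
bilabial          —         pʰ      
dental            t̪        t̪ʰ     
alveolar          —         tʰ      
palatal           c         cʰ      
velar             —         kʰ      
uvular            q         qʰ      
Gaps, from front to back: bilabial lacks plain (/p/); alveolar lacks plain (/t/); velar lacks plain (/k/).

/p/, /t/, /k/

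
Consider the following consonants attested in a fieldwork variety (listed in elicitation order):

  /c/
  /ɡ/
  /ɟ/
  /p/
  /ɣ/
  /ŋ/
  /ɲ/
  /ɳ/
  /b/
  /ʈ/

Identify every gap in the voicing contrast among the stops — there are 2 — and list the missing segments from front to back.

place of articulation  voiceless  voiced  
bilabial          p         b       
retroflex         ʈ         —       
palatal           c         ɟ       
velar             —         ɡ       
Gaps, from front to back: retroflex lacks voiced (/ɖ/); velar lacks voiceless (/k/).

/ɖ/, /k/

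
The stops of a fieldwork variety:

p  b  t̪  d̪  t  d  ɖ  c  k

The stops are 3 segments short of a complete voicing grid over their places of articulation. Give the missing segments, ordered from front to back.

Voiceless: /p/ (bilabial), /t̪/ (dental), /t/ (alveolar), /c/ (palatal), /k/ (velar).
Voiced: /b/ (bilabial), /d̪/ (dental), /d/ (alveolar), /ɖ/ (retroflex).
Gaps, from front to back: retroflex lacks voiceless (/ʈ/); palatal lacks voiced (/ɟ/); velar lacks voiced (/ɡ/).

/ʈ/, /ɟ/, /ɡ/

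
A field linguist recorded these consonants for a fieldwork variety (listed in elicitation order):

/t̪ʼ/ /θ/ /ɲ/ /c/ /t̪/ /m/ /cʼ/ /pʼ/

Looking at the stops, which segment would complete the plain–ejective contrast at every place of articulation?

/p/

place of articulation  plain     ejective
bilabial          —         pʼ      
dental            t̪        t̪ʼ     
palatal           c         cʼ      
The bilabial row has no plain member, so the gap is the plain bilabial stop /p/.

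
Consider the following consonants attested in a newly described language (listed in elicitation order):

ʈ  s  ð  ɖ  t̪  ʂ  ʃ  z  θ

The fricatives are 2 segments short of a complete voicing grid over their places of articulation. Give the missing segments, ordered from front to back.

/ʒ/, /ʐ/

place of articulation  voiceless  voiced  
dental            θ         ð       
alveolar          s         z       
postalveolar      ʃ         —       
retroflex         ʂ         —       
Gaps, from front to back: postalveolar lacks voiced (/ʒ/); retroflex lacks voiced (/ʐ/).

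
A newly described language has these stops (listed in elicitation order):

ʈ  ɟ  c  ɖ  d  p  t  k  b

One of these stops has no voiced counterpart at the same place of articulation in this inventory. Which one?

Bilabial: /p/ ~ /b/
Alveolar: /t/ ~ /d/
Retroflex: /ʈ/ ~ /ɖ/
Palatal: /c/ ~ /ɟ/
Velar: only /k/ (voiceless); no voiced partner.
So /k/ is the unpaired segment.

/k/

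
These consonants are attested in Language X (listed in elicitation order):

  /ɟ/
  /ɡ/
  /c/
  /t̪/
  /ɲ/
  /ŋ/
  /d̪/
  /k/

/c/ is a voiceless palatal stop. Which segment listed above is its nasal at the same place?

The nasal at the same place is a palatal nasal — in this inventory, /ɲ/.

/ɲ/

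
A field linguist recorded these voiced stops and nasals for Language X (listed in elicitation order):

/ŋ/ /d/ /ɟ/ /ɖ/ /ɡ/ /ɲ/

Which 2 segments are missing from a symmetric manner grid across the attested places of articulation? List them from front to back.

/n/, /ɳ/

place of articulation  oral stop  nasal   
alveolar          d         —       
retroflex         ɖ         —       
palatal           ɟ         ɲ       
velar             ɡ         ŋ       
Gaps, from front to back: alveolar lacks nasal (/n/); retroflex lacks nasal (/ɳ/).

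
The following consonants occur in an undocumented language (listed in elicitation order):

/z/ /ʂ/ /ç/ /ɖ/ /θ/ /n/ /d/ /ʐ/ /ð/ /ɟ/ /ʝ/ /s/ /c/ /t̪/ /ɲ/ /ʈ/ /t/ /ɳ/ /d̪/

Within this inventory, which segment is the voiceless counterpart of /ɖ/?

/ɖ/ is a voiced retroflex stop.
The voiceless counterpart is a voiceless retroflex stop — in this inventory, /ʈ/.

/ʈ/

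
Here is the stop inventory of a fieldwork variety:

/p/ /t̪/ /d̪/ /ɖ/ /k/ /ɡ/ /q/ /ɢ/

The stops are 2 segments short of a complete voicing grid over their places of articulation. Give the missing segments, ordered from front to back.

/b/, /ʈ/

Voiceless: /p/ (bilabial), /t̪/ (dental), /k/ (velar), /q/ (uvular).
Voiced: /d̪/ (dental), /ɖ/ (retroflex), /ɡ/ (velar), /ɢ/ (uvular).
Gaps, from front to back: bilabial lacks voiced (/b/); retroflex lacks voiceless (/ʈ/).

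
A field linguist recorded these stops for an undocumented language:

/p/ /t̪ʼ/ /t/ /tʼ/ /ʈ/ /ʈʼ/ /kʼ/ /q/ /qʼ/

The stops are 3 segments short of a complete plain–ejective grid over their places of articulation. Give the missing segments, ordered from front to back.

/pʼ/, /t̪/, /k/

place of articulation  plain     ejective
bilabial          p         —       
dental            —         t̪ʼ     
alveolar          t         tʼ      
retroflex         ʈ         ʈʼ      
velar             —         kʼ      
uvular            q         qʼ      
Gaps, from front to back: bilabial lacks ejective (/pʼ/); dental lacks plain (/t̪/); velar lacks plain (/k/).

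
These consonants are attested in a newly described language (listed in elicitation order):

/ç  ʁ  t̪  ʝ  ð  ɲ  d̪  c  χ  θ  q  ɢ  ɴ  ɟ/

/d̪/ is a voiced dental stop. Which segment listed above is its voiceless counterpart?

The voiceless counterpart is a voiceless dental stop — in this inventory, /t̪/.

/t̪/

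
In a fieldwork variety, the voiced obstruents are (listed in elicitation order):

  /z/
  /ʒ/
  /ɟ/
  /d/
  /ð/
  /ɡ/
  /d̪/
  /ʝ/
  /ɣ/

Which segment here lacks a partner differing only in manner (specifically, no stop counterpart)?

Dental: /d̪/ ~ /ð/
Alveolar: /d/ ~ /z/
Palatal: /ɟ/ ~ /ʝ/
Velar: /ɡ/ ~ /ɣ/
Postalveolar: only /ʒ/ (fricative); no stop partner.
So /ʒ/ is the unpaired segment.

/ʒ/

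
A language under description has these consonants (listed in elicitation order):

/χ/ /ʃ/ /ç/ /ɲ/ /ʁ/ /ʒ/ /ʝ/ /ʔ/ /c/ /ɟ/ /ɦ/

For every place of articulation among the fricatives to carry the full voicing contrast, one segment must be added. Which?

/h/

Voiceless: /ʃ/ (postalveolar), /ç/ (palatal), /χ/ (uvular).
Voiced: /ʒ/ (postalveolar), /ʝ/ (palatal), /ʁ/ (uvular), /ɦ/ (glottal).
The glottal row has no voiceless member, so the gap is the voiceless glottal fricative /h/.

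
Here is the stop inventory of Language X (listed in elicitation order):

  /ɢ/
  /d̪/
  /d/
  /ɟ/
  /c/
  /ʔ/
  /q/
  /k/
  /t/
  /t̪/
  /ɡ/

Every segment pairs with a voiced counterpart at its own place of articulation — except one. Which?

Dental: /t̪/ ~ /d̪/
Alveolar: /t/ ~ /d/
Palatal: /c/ ~ /ɟ/
Velar: /k/ ~ /ɡ/
Uvular: /q/ ~ /ɢ/
Glottal: only /ʔ/ (voiceless); no voiced partner.
So /ʔ/ is the unpaired segment.

/ʔ/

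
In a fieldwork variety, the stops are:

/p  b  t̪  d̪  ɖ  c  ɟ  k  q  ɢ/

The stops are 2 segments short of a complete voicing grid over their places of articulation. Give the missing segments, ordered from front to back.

/ʈ/, /ɡ/

place of articulation  voiceless  voiced  
bilabial          p         b       
dental            t̪        d̪      
retroflex         —         ɖ       
palatal           c         ɟ       
velar             k         —       
uvular            q         ɢ       
Gaps, from front to back: retroflex lacks voiceless (/ʈ/); velar lacks voiced (/ɡ/).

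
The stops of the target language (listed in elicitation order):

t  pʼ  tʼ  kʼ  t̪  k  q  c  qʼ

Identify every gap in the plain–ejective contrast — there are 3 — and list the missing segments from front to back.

bilabial: plain —, ejective /pʼ/.
dental: plain /t̪/, ejective —.
alveolar: plain /t/, ejective /tʼ/.
palatal: plain /c/, ejective —.
velar: plain /k/, ejective /kʼ/.
uvular: plain /q/, ejective /qʼ/.
Gaps, from front to back: bilabial lacks plain (/p/); dental lacks ejective (/t̪ʼ/); palatal lacks ejective (/cʼ/).

/p/, /t̪ʼ/, /cʼ/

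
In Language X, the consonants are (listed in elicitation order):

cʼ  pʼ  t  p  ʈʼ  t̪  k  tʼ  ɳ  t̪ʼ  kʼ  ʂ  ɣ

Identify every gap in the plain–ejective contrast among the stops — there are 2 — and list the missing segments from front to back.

/ʈ/, /c/

bilabial: plain /p/, ejective /pʼ/.
dental: plain /t̪/, ejective /t̪ʼ/.
alveolar: plain /t/, ejective /tʼ/.
retroflex: plain —, ejective /ʈʼ/.
palatal: plain —, ejective /cʼ/.
velar: plain /k/, ejective /kʼ/.
Gaps, from front to back: retroflex lacks plain (/ʈ/); palatal lacks plain (/c/).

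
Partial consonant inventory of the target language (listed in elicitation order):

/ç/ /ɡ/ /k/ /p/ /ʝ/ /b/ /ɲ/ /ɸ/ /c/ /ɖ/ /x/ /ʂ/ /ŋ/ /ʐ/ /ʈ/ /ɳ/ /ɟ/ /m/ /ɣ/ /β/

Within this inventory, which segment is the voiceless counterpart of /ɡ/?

/k/

/ɡ/ is a voiced velar stop.
The voiceless counterpart is a voiceless velar stop — in this inventory, /k/.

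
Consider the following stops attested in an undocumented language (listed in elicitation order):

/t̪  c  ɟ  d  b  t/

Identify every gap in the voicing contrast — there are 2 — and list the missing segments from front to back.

place of articulation  voiceless  voiced  
bilabial          —         b       
dental            t̪        —       
alveolar          t         d       
palatal           c         ɟ       
Gaps, from front to back: bilabial lacks voiceless (/p/); dental lacks voiced (/d̪/).

/p/, /d̪/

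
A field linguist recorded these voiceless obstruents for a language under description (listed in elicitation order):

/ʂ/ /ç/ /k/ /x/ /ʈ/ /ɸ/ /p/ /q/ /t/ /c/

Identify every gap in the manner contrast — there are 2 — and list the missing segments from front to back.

Stop: /p/ (bilabial), /t/ (alveolar), /ʈ/ (retroflex), /c/ (palatal), /k/ (velar), /q/ (uvular).
Fricative: /ɸ/ (bilabial), /ʂ/ (retroflex), /ç/ (palatal), /x/ (velar).
Gaps, from front to back: alveolar lacks fricative (/s/); uvular lacks fricative (/χ/).

/s/, /χ/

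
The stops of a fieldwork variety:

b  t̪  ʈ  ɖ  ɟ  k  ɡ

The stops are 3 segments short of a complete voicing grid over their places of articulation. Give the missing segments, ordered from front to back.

bilabial: voiceless —, voiced /b/.
dental: voiceless /t̪/, voiced —.
retroflex: voiceless /ʈ/, voiced /ɖ/.
palatal: voiceless —, voiced /ɟ/.
velar: voiceless /k/, voiced /ɡ/.
Gaps, from front to back: bilabial lacks voiceless (/p/); dental lacks voiced (/d̪/); palatal lacks voiceless (/c/).

/p/, /d̪/, /c/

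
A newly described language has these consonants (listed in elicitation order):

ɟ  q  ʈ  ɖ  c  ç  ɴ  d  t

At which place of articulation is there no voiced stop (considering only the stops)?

place of articulation  voiceless  voiced  
alveolar          t         d       
retroflex         ʈ         ɖ       
palatal           c         ɟ       
uvular            q         —       
Every place of articulation has a voiced member except uvular, where /ɢ/ would be expected.

uvular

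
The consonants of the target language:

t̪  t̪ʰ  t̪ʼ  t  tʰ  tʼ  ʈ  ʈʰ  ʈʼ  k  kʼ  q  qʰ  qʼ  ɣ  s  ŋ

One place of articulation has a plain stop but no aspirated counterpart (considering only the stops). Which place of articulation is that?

velar

dental: plain /t̪/, aspirated /t̪ʰ/, ejective /t̪ʼ/.
alveolar: plain /t/, aspirated /tʰ/, ejective /tʼ/.
retroflex: plain /ʈ/, aspirated /ʈʰ/, ejective /ʈʼ/.
velar: plain /k/, aspirated —, ejective /kʼ/.
uvular: plain /q/, aspirated /qʰ/, ejective /qʼ/.
Every place of articulation has an aspirated member except velar, where /kʰ/ would be expected.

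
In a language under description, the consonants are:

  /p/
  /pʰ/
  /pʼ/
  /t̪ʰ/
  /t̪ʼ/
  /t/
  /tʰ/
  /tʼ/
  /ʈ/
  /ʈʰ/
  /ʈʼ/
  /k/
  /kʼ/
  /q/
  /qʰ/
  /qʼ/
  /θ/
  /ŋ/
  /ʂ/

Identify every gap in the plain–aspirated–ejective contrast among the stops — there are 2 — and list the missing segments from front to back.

bilabial: plain /p/, aspirated /pʰ/, ejective /pʼ/.
dental: plain —, aspirated /t̪ʰ/, ejective /t̪ʼ/.
alveolar: plain /t/, aspirated /tʰ/, ejective /tʼ/.
retroflex: plain /ʈ/, aspirated /ʈʰ/, ejective /ʈʼ/.
velar: plain /k/, aspirated —, ejective /kʼ/.
uvular: plain /q/, aspirated /qʰ/, ejective /qʼ/.
Gaps, from front to back: dental lacks plain (/t̪/); velar lacks aspirated (/kʰ/).

/t̪/, /kʰ/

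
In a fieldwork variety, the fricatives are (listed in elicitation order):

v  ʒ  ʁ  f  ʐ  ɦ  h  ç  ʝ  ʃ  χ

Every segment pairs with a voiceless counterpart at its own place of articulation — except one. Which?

/ʐ/

Labiodental: /f/ ~ /v/
Postalveolar: /ʃ/ ~ /ʒ/
Palatal: /ç/ ~ /ʝ/
Uvular: /χ/ ~ /ʁ/
Glottal: /h/ ~ /ɦ/
Retroflex: only /ʐ/ (voiced); no voiceless partner.
So /ʐ/ is the unpaired segment.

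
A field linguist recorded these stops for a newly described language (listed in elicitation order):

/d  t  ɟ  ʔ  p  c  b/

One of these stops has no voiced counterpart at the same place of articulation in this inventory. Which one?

Bilabial: /p/ ~ /b/
Alveolar: /t/ ~ /d/
Palatal: /c/ ~ /ɟ/
Glottal: only /ʔ/ (voiceless); no voiced partner.
So /ʔ/ is the unpaired segment.

/ʔ/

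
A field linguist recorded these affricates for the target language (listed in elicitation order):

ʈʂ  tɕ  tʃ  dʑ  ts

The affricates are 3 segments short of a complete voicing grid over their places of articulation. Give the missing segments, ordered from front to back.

Voiceless: /ts/ (alveolar), /tʃ/ (postalveolar), /ʈʂ/ (retroflex), /tɕ/ (alveolo-palatal).
Voiced: /dʑ/ (alveolo-palatal).
Gaps, from front to back: alveolar lacks voiced (/dz/); postalveolar lacks voiced (/dʒ/); retroflex lacks voiced (/ɖʐ/).

/dz/, /dʒ/, /ɖʐ/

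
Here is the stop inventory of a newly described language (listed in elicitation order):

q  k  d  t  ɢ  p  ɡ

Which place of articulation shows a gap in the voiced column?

Voiceless: /p/ (bilabial), /t/ (alveolar), /k/ (velar), /q/ (uvular).
Voiced: /d/ (alveolar), /ɡ/ (velar), /ɢ/ (uvular).
Every place of articulation has a voiced member except bilabial, where /b/ would be expected.

bilabial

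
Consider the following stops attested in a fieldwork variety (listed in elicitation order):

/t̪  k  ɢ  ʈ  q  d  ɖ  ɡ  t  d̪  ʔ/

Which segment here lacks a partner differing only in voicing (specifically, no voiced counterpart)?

/ʔ/

Dental: /t̪/ ~ /d̪/
Alveolar: /t/ ~ /d/
Retroflex: /ʈ/ ~ /ɖ/
Velar: /k/ ~ /ɡ/
Uvular: /q/ ~ /ɢ/
Glottal: only /ʔ/ (voiceless); no voiced partner.
So /ʔ/ is the unpaired segment.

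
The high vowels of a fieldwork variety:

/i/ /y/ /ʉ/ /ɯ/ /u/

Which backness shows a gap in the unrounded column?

front: unrounded /i/, rounded /y/.
central: unrounded —, rounded /ʉ/.
back: unrounded /ɯ/, rounded /u/.
Every backness has an unrounded member except central, where /ɨ/ would be expected.

central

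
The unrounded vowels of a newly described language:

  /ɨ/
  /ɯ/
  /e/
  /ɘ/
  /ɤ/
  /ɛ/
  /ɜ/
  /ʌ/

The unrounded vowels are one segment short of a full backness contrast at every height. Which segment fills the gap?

/i/

height            front     central   back    
high              —         ɨ         ɯ       
high-mid          e         ɘ         ɤ       
low-mid           ɛ         ɜ         ʌ       
The high row has no front member, so the gap is the high front unrounded vowel /i/.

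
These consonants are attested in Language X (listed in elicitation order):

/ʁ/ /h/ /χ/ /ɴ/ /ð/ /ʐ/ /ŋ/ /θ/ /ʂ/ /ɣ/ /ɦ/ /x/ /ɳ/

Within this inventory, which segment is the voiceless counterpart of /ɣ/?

/x/

/ɣ/ is a voiced velar fricative.
The voiceless counterpart is a voiceless velar fricative — in this inventory, /x/.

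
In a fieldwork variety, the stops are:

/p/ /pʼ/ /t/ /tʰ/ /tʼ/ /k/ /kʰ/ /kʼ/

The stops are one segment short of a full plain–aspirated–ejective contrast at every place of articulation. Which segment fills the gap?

place of articulation  plain     aspirated  ejective
bilabial          p         —         pʼ      
alveolar          t         tʰ        tʼ      
velar             k         kʰ        kʼ      
The bilabial row has no aspirated member, so the gap is the aspirated bilabial stop /pʰ/.

/pʰ/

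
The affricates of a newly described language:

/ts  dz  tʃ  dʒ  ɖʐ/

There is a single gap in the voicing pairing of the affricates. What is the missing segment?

place of articulation  voiceless  voiced  
alveolar          ts        dz      
postalveolar      tʃ        dʒ      
retroflex         —         ɖʐ      
The retroflex row has no voiceless member, so the gap is the voiceless retroflex affricate /ʈʂ/.

/ʈʂ/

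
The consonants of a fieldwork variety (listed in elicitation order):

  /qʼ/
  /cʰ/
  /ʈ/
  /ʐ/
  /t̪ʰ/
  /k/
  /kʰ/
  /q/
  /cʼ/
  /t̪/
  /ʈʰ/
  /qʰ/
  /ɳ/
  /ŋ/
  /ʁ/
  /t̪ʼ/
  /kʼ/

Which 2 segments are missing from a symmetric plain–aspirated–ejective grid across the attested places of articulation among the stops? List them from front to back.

dental: plain /t̪/, aspirated /t̪ʰ/, ejective /t̪ʼ/.
retroflex: plain /ʈ/, aspirated /ʈʰ/, ejective —.
palatal: plain —, aspirated /cʰ/, ejective /cʼ/.
velar: plain /k/, aspirated /kʰ/, ejective /kʼ/.
uvular: plain /q/, aspirated /qʰ/, ejective /qʼ/.
Gaps, from front to back: retroflex lacks ejective (/ʈʼ/); palatal lacks plain (/c/).

/ʈʼ/, /c/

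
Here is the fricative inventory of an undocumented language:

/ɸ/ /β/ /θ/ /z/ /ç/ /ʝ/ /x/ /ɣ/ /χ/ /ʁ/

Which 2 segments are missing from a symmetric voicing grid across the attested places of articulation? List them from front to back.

place of articulation  voiceless  voiced  
bilabial          ɸ         β       
dental            θ         —       
alveolar          —         z       
palatal           ç         ʝ       
velar             x         ɣ       
uvular            χ         ʁ       
Gaps, from front to back: dental lacks voiced (/ð/); alveolar lacks voiceless (/s/).

/ð/, /s/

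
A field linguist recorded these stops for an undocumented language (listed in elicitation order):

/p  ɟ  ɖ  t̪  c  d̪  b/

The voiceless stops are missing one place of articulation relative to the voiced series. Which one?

Voiceless: /p/ (bilabial), /t̪/ (dental), /c/ (palatal).
Voiced: /b/ (bilabial), /d̪/ (dental), /ɖ/ (retroflex), /ɟ/ (palatal).
Every place of articulation has a voiceless member except retroflex, where /ʈ/ would be expected.

retroflex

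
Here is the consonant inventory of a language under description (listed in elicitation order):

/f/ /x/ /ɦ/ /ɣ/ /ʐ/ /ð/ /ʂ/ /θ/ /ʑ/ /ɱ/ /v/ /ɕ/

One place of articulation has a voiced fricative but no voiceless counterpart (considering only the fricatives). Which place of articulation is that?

place of articulation  voiceless  voiced  
labiodental       f         v       
dental            θ         ð       
retroflex         ʂ         ʐ       
alveolo-palatal   ɕ         ʑ       
velar             x         ɣ       
glottal           —         ɦ       
Every place of articulation has a voiceless member except glottal, where /h/ would be expected.

glottal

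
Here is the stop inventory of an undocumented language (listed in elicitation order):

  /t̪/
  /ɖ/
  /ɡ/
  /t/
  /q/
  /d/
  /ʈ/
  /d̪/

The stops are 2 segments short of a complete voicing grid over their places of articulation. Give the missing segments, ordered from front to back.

dental: voiceless /t̪/, voiced /d̪/.
alveolar: voiceless /t/, voiced /d/.
retroflex: voiceless /ʈ/, voiced /ɖ/.
velar: voiceless —, voiced /ɡ/.
uvular: voiceless /q/, voiced —.
Gaps, from front to back: velar lacks voiceless (/k/); uvular lacks voiced (/ɢ/).

/k/, /ɢ/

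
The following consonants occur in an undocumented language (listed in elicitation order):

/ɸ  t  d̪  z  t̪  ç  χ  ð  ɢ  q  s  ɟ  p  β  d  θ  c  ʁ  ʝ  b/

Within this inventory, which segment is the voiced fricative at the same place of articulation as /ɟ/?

/ɟ/ is a voiced palatal stop.
The voiced fricative at the same place is a voiced palatal fricative — in this inventory, /ʝ/.

/ʝ/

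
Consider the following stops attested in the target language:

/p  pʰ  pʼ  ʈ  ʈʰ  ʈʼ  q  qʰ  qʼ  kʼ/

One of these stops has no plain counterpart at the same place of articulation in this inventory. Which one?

/kʼ/

Bilabial: /p/ ~ /pʰ/ ~ /pʼ/
Retroflex: /ʈ/ ~ /ʈʰ/ ~ /ʈʼ/
Uvular: /q/ ~ /qʰ/ ~ /qʼ/
Velar: only /kʼ/ (ejective); no plain partner.
So /kʼ/ is the unpaired segment.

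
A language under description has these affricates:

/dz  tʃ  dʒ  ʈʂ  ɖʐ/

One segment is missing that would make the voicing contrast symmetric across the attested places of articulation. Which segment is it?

Voiceless: /tʃ/ (postalveolar), /ʈʂ/ (retroflex).
Voiced: /dz/ (alveolar), /dʒ/ (postalveolar), /ɖʐ/ (retroflex).
The alveolar row has no voiceless member, so the gap is the voiceless alveolar affricate /ts/.

/ts/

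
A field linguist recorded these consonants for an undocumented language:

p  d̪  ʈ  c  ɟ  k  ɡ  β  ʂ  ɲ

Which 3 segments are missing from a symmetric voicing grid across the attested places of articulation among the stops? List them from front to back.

Voiceless: /p/ (bilabial), /ʈ/ (retroflex), /c/ (palatal), /k/ (velar).
Voiced: /d̪/ (dental), /ɟ/ (palatal), /ɡ/ (velar).
Gaps, from front to back: bilabial lacks voiced (/b/); dental lacks voiceless (/t̪/); retroflex lacks voiced (/ɖ/).

/b/, /t̪/, /ɖ/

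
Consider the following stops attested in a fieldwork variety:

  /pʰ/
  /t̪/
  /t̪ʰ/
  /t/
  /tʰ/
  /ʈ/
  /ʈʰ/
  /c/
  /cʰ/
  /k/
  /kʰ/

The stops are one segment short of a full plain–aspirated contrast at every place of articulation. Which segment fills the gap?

bilabial: plain —, aspirated /pʰ/.
dental: plain /t̪/, aspirated /t̪ʰ/.
alveolar: plain /t/, aspirated /tʰ/.
retroflex: plain /ʈ/, aspirated /ʈʰ/.
palatal: plain /c/, aspirated /cʰ/.
velar: plain /k/, aspirated /kʰ/.
The bilabial row has no plain member, so the gap is the plain bilabial stop /p/.

/p/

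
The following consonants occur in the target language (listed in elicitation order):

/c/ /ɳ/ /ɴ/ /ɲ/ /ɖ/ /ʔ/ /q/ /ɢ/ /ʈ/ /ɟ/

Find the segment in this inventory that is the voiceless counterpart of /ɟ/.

/c/

/ɟ/ is a voiced palatal stop.
The voiceless counterpart is a voiceless palatal stop — in this inventory, /c/.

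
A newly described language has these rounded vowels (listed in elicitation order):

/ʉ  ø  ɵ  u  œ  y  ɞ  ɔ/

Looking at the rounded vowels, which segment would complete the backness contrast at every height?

/o/

height            front     central   back    
high              y         ʉ         u       
high-mid          ø         ɵ         —       
low-mid           œ         ɞ         ɔ       
The high-mid row has no back member, so the gap is the high-mid back rounded vowel /o/.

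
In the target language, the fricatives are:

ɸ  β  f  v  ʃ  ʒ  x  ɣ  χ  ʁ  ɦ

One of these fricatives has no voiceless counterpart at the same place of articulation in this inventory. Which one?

/ɦ/

Bilabial: /ɸ/ ~ /β/
Labiodental: /f/ ~ /v/
Postalveolar: /ʃ/ ~ /ʒ/
Velar: /x/ ~ /ɣ/
Uvular: /χ/ ~ /ʁ/
Glottal: only /ɦ/ (voiced); no voiceless partner.
So /ɦ/ is the unpaired segment.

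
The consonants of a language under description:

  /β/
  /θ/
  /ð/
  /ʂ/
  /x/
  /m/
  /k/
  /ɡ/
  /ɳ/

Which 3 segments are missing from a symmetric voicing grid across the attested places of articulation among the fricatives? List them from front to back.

place of articulation  voiceless  voiced  
bilabial          —         β       
dental            θ         ð       
retroflex         ʂ         —       
velar             x         —       
Gaps, from front to back: bilabial lacks voiceless (/ɸ/); retroflex lacks voiced (/ʐ/); velar lacks voiced (/ɣ/).

/ɸ/, /ʐ/, /ɣ/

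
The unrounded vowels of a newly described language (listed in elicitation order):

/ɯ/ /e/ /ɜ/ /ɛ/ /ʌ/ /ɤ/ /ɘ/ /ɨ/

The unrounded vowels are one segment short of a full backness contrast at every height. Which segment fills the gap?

Front: /e/ (high-mid), /ɛ/ (low-mid).
Central: /ɨ/ (high), /ɘ/ (high-mid), /ɜ/ (low-mid).
Back: /ɯ/ (high), /ɤ/ (high-mid), /ʌ/ (low-mid).
The high row has no front member, so the gap is the high front unrounded vowel /i/.

/i/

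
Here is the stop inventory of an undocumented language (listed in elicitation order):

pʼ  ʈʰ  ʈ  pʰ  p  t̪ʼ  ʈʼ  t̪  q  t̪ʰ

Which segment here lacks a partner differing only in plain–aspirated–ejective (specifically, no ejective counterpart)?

/q/

Bilabial: /p/ ~ /pʰ/ ~ /pʼ/
Dental: /t̪/ ~ /t̪ʰ/ ~ /t̪ʼ/
Retroflex: /ʈ/ ~ /ʈʰ/ ~ /ʈʼ/
Uvular: only /q/ (plain); no ejective partner.
So /q/ is the unpaired segment.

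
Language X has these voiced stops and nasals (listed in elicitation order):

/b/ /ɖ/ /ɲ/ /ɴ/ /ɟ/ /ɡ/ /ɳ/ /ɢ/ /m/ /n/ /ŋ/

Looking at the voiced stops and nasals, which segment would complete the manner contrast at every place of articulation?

/d/

bilabial: oral stop /b/, nasal /m/.
alveolar: oral stop —, nasal /n/.
retroflex: oral stop /ɖ/, nasal /ɳ/.
palatal: oral stop /ɟ/, nasal /ɲ/.
velar: oral stop /ɡ/, nasal /ŋ/.
uvular: oral stop /ɢ/, nasal /ɴ/.
The alveolar row has no oral stop member, so the gap is the alveolar oral stop /d/.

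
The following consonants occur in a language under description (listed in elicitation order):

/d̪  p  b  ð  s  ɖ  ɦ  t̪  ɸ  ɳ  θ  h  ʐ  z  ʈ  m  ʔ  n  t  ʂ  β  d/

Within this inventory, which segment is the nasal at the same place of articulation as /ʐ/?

/ɳ/

/ʐ/ is a voiced retroflex fricative.
The nasal at the same place is a retroflex nasal — in this inventory, /ɳ/.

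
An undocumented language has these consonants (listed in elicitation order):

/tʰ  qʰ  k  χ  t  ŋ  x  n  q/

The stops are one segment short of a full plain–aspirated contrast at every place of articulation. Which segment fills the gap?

place of articulation  plain     aspirated
alveolar          t         tʰ      
velar             k         —       
uvular            q         qʰ      
The velar row has no aspirated member, so the gap is the aspirated velar stop /kʰ/.

/kʰ/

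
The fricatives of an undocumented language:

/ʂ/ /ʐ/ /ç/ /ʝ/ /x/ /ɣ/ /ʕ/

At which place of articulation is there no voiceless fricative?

pharyngeal

Voiceless: /ʂ/ (retroflex), /ç/ (palatal), /x/ (velar).
Voiced: /ʐ/ (retroflex), /ʝ/ (palatal), /ɣ/ (velar), /ʕ/ (pharyngeal).
Every place of articulation has a voiceless member except pharyngeal, where /ħ/ would be expected.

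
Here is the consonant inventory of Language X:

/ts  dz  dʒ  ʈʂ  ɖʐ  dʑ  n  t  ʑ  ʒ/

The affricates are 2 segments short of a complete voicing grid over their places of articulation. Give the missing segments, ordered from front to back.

/tʃ/, /tɕ/

Voiceless: /ts/ (alveolar), /ʈʂ/ (retroflex).
Voiced: /dz/ (alveolar), /dʒ/ (postalveolar), /ɖʐ/ (retroflex), /dʑ/ (alveolo-palatal).
Gaps, from front to back: postalveolar lacks voiceless (/tʃ/); alveolo-palatal lacks voiceless (/tɕ/).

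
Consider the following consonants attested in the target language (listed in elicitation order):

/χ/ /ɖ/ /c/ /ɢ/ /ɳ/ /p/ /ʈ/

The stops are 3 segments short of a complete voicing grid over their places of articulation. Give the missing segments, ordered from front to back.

place of articulation  voiceless  voiced  
bilabial          p         —       
retroflex         ʈ         ɖ       
palatal           c         —       
uvular            —         ɢ       
Gaps, from front to back: bilabial lacks voiced (/b/); palatal lacks voiced (/ɟ/); uvular lacks voiceless (/q/).

/b/, /ɟ/, /q/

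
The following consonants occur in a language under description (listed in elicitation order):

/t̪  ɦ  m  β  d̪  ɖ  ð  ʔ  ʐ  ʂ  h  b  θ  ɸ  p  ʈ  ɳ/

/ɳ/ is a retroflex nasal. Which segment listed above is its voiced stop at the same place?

The voiced stop at the same place is a voiced retroflex stop — in this inventory, /ɖ/.

/ɖ/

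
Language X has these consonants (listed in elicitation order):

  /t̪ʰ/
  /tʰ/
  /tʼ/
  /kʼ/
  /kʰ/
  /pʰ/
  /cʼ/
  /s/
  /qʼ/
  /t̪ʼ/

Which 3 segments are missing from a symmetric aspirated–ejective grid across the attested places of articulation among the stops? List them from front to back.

/pʼ/, /cʰ/, /qʰ/

place of articulation  aspirated  ejective
bilabial          pʰ        —       
dental            t̪ʰ       t̪ʼ     
alveolar          tʰ        tʼ      
palatal           —         cʼ      
velar             kʰ        kʼ      
uvular            —         qʼ      
Gaps, from front to back: bilabial lacks ejective (/pʼ/); palatal lacks aspirated (/cʰ/); uvular lacks aspirated (/qʰ/).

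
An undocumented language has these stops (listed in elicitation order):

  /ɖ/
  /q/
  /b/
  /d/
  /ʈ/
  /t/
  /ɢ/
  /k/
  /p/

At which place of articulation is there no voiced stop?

velar

Voiceless: /p/ (bilabial), /t/ (alveolar), /ʈ/ (retroflex), /k/ (velar), /q/ (uvular).
Voiced: /b/ (bilabial), /d/ (alveolar), /ɖ/ (retroflex), /ɢ/ (uvular).
Every place of articulation has a voiced member except velar, where /ɡ/ would be expected.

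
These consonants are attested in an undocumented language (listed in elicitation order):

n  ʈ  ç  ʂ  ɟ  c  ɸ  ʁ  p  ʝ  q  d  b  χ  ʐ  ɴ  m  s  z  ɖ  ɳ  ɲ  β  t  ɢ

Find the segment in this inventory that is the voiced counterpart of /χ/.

/χ/ is a voiceless uvular fricative.
The voiced counterpart is a voiced uvular fricative — in this inventory, /ʁ/.

/ʁ/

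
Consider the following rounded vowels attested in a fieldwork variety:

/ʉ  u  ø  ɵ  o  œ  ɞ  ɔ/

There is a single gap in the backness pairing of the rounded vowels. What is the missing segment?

/y/

high: front —, central /ʉ/, back /u/.
high-mid: front /ø/, central /ɵ/, back /o/.
low-mid: front /œ/, central /ɞ/, back /ɔ/.
The high row has no front member, so the gap is the high front rounded vowel /y/.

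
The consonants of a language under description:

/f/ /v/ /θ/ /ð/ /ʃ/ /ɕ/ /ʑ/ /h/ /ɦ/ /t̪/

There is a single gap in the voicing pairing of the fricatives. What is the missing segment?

/ʒ/

Voiceless: /f/ (labiodental), /θ/ (dental), /ʃ/ (postalveolar), /ɕ/ (alveolo-palatal), /h/ (glottal).
Voiced: /v/ (labiodental), /ð/ (dental), /ʑ/ (alveolo-palatal), /ɦ/ (glottal).
The postalveolar row has no voiced member, so the gap is the voiced postalveolar fricative /ʒ/.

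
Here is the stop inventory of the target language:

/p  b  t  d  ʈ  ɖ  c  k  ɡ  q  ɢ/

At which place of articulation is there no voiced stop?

bilabial: voiceless /p/, voiced /b/.
alveolar: voiceless /t/, voiced /d/.
retroflex: voiceless /ʈ/, voiced /ɖ/.
palatal: voiceless /c/, voiced —.
velar: voiceless /k/, voiced /ɡ/.
uvular: voiceless /q/, voiced /ɢ/.
Every place of articulation has a voiced member except palatal, where /ɟ/ would be expected.

palatal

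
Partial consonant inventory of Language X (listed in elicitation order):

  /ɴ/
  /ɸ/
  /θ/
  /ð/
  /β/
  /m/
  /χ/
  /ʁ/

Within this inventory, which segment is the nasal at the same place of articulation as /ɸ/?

/ɸ/ is a voiceless bilabial fricative.
The nasal at the same place is a bilabial nasal — in this inventory, /m/.

/m/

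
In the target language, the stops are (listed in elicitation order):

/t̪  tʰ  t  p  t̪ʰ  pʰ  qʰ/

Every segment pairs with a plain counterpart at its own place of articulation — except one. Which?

/qʰ/

Bilabial: /p/ ~ /pʰ/
Dental: /t̪/ ~ /t̪ʰ/
Alveolar: /t/ ~ /tʰ/
Uvular: only /qʰ/ (aspirated); no plain partner.
So /qʰ/ is the unpaired segment.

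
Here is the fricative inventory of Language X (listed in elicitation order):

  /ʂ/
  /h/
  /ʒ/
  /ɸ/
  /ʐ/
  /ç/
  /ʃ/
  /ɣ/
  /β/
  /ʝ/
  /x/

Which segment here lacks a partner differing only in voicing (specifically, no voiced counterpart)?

Bilabial: /ɸ/ ~ /β/
Postalveolar: /ʃ/ ~ /ʒ/
Retroflex: /ʂ/ ~ /ʐ/
Palatal: /ç/ ~ /ʝ/
Velar: /x/ ~ /ɣ/
Glottal: only /h/ (voiceless); no voiced partner.
So /h/ is the unpaired segment.

/h/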